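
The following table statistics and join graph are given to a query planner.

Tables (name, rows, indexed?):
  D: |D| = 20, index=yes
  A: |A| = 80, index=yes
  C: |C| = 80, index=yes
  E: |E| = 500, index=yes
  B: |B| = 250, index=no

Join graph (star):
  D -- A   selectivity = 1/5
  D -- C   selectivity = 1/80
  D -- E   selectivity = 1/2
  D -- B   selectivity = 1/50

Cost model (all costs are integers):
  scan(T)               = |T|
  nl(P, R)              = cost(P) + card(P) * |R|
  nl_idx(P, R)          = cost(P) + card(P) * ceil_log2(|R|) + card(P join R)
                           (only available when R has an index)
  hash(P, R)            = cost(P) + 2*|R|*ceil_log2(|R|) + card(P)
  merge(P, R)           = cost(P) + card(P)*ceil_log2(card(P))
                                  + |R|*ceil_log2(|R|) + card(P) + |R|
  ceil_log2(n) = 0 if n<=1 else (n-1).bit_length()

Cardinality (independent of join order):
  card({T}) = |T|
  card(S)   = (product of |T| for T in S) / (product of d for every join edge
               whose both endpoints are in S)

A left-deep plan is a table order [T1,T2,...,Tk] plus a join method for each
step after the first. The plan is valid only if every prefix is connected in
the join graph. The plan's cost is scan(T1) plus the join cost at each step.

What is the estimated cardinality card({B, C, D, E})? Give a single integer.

Tables in S: B(250), C(80), D(20), E(500)
Edges inside S: D-C(d=80), D-E(d=2), D-B(d=50)
numerator = 250 * 80 * 20 * 500 = 200000000
denominator = 80 * 2 * 50 = 8000
card(S) = 200000000 / 8000 = 25000

25000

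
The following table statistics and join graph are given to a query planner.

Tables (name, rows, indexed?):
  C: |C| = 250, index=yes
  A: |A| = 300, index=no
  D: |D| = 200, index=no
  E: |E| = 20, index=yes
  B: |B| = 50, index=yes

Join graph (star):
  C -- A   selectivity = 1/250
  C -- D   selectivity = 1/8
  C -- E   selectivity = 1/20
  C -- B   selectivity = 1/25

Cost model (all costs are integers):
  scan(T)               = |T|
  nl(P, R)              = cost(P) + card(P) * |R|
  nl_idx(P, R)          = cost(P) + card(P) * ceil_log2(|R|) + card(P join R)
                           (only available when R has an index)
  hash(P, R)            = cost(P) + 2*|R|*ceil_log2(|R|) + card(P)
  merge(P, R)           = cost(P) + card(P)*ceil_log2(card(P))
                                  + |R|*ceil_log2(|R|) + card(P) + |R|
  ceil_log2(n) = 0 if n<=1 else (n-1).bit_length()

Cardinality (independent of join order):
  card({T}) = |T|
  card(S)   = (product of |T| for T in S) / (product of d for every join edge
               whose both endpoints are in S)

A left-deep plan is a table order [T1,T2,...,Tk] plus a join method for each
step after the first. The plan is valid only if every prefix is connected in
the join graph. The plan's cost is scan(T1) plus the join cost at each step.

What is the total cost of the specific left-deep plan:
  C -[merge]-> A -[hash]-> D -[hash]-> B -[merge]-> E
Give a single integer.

242220

step 1: scan C: cost=250, card=250
step 2: join A via merge
    card(P join A) = 250*300/(250) = 300
    cost = 250 + 250*8 + 300*9 + 250 + 300 = 5500
step 3: join D via hash
    card(P join D) = 300*200/(8) = 7500
    cost = 5500 + 2*200*8 + 300 = 9000
step 4: join B via hash
    card(P join B) = 7500*50/(25) = 15000
    cost = 9000 + 2*50*6 + 7500 = 17100
step 5: join E via merge
    card(P join E) = 15000*20/(20) = 15000
    cost = 17100 + 15000*14 + 20*5 + 15000 + 20 = 242220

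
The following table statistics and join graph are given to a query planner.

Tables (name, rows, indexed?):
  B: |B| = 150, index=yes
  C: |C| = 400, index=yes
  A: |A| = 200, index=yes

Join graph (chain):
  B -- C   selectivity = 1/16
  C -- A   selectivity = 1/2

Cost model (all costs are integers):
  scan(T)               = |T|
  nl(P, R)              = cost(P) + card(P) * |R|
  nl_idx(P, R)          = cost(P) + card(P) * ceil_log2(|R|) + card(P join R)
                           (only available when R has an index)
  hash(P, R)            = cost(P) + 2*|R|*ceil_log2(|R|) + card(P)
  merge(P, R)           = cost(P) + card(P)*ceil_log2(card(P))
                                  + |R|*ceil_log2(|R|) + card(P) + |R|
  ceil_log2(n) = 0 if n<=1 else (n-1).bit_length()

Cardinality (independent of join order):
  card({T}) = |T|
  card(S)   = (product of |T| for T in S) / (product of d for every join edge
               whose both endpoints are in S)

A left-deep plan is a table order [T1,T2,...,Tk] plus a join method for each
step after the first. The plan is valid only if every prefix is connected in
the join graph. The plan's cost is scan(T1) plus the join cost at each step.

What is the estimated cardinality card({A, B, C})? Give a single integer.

Tables in S: A(200), B(150), C(400)
Edges inside S: B-C(d=16), C-A(d=2)
numerator = 200 * 150 * 400 = 12000000
denominator = 16 * 2 = 32
card(S) = 12000000 / 32 = 375000

375000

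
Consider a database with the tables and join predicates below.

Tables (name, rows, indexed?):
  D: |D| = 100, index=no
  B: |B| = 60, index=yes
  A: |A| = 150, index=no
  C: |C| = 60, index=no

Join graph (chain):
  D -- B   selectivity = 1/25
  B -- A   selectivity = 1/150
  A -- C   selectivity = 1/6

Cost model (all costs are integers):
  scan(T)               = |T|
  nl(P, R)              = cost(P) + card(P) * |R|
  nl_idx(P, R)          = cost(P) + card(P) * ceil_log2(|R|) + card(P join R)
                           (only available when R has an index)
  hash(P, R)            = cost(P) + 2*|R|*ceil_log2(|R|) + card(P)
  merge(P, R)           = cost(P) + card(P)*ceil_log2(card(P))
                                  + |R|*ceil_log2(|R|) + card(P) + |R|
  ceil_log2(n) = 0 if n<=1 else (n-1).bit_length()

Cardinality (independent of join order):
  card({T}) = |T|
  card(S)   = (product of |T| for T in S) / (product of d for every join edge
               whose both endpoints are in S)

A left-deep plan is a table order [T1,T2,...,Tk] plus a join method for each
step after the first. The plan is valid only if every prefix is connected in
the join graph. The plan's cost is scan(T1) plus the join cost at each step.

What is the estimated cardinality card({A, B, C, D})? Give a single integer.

Tables in S: A(150), B(60), C(60), D(100)
Edges inside S: D-B(d=25), B-A(d=150), A-C(d=6)
numerator = 150 * 60 * 60 * 100 = 54000000
denominator = 25 * 150 * 6 = 22500
card(S) = 54000000 / 22500 = 2400

2400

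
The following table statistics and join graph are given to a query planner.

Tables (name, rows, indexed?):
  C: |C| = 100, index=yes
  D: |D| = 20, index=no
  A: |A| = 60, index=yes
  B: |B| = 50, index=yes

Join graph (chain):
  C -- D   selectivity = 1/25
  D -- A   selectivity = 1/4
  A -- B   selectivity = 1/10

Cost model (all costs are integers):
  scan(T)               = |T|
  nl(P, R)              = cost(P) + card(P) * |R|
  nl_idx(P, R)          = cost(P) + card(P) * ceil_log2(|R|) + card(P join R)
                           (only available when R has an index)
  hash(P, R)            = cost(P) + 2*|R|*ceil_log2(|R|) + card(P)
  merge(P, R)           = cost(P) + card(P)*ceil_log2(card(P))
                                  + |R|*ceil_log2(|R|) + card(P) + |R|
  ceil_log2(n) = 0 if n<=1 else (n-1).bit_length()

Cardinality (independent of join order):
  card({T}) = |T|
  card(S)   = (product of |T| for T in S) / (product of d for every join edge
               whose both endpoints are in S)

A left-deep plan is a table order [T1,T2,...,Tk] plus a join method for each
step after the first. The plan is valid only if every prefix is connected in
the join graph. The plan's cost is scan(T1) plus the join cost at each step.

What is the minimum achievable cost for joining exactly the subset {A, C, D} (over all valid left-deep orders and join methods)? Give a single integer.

Selinger DP over subsets of {A,C,D}:
  {C}: scan cost=100, card=100
  {D}: scan cost=20, card=20
  {A}: scan cost=60, card=60
  {CD}: card=80; try (C,nl_idx)→240, (D,hash)→400, (C,merge)→940, (D,merge)→1020, (C,hash)→1440, (C,nl)→2020 …(+1); best=240 via (C,nl_idx)
  {AD}: card=300; try (D,hash)→320, (A,nl_idx)→440, (A,merge)→560, (D,merge)→600, (A,hash)→760, (A,nl)→1220 …(+1); best=320 via (D,hash)
  {ACD}: card=1200; try (A,hash)→1040, (A,merge)→1300, (A,nl_idx)→1920, (C,hash)→2020, (C,nl_idx)→3620, (C,merge)→4120 …(+2); best=1040 via (A,hash)

1040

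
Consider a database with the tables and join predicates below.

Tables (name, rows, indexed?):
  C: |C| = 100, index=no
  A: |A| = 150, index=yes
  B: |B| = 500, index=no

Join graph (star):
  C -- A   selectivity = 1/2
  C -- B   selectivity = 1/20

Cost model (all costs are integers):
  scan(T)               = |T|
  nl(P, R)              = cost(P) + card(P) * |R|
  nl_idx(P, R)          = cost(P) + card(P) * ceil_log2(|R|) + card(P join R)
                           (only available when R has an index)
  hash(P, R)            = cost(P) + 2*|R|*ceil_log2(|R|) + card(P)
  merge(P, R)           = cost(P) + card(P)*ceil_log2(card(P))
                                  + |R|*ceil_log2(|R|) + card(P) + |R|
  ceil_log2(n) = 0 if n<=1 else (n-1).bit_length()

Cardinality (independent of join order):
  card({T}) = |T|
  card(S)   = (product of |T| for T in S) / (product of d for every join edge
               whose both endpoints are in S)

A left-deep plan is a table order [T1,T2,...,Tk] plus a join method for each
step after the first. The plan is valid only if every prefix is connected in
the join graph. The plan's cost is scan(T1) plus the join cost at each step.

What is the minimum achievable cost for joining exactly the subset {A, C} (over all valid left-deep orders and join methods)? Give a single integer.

Selinger DP over subsets of {A,C}:
  {C}: scan cost=100, card=100
  {A}: scan cost=150, card=150
  {AC}: card=7500; try (C,hash)→1700, (A,merge)→2250, (C,merge)→2300, (A,hash)→2600, (A,nl_idx)→8400, (A,nl)→15100 …(+1); best=1700 via (C,hash)

1700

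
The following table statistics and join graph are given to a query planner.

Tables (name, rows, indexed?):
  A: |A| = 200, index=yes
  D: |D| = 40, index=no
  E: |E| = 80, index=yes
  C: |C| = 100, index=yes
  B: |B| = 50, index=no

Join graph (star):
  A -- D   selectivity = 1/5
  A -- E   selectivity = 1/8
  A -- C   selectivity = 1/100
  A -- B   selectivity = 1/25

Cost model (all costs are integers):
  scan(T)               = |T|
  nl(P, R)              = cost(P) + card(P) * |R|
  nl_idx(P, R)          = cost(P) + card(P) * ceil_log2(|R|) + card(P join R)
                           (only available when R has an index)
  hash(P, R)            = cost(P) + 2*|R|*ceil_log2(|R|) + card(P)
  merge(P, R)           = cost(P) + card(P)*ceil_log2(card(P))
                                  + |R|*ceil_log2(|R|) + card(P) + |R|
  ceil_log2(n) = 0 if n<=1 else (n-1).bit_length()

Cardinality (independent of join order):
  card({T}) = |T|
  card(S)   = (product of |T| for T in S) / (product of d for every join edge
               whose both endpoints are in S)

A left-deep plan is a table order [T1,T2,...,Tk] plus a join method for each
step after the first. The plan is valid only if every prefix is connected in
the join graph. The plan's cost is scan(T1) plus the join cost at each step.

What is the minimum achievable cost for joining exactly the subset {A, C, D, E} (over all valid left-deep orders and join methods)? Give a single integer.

Selinger DP over subsets of {A,C,D,E}:
  {A}: scan cost=200, card=200
  {D}: scan cost=40, card=40
  {E}: scan cost=80, card=80
  {C}: scan cost=100, card=100
  {AD}: card=1600; try (D,hash)→880, (A,nl_idx)→1960, (A,merge)→2120, (D,merge)→2280, (A,hash)→3280, (A,nl)→8040 …(+1); best=880 via (D,hash)
  {AE}: card=2000; try (E,hash)→1520, (A,merge)→2520, (E,merge)→2640, (A,nl_idx)→2720, (A,hash)→3360, (E,nl_idx)→3600 …(+2); best=1520 via (E,hash)
  {AC}: card=200; try (A,nl_idx)→1100, (C,hash)→1800, (C,nl_idx)→1800, (A,merge)→2700, (C,merge)→2800, (A,hash)→3400 …(+2); best=1100 via (A,nl_idx)
  {ADE}: card=16000; try (E,hash)→3600, (D,hash)→4000, (E,merge)→20720, (D,merge)→25800, (E,nl_idx)→28080, (D,nl)→81520 …(+1); best=3600 via (E,hash)
  {ACD}: card=1600; try (D,hash)→1780, (D,merge)→3180, (C,hash)→3880, (D,nl)→9100, (C,nl_idx)→13680, (C,merge)→20880 …(+1); best=1780 via (D,hash)
  {ACE}: card=2000; try (E,hash)→2420, (E,merge)→3540, (E,nl_idx)→4500, (C,hash)→4920, (E,nl)→17100, (C,nl_idx)→17520 …(+2); best=2420 via (E,hash)
  {ACDE}: card=16000; try (E,hash)→4500, (D,hash)→4900, (C,hash)→21000, (E,merge)→21620, (D,merge)→26700, (E,nl_idx)→28980 …(+5); best=4500 via (E,hash)

4500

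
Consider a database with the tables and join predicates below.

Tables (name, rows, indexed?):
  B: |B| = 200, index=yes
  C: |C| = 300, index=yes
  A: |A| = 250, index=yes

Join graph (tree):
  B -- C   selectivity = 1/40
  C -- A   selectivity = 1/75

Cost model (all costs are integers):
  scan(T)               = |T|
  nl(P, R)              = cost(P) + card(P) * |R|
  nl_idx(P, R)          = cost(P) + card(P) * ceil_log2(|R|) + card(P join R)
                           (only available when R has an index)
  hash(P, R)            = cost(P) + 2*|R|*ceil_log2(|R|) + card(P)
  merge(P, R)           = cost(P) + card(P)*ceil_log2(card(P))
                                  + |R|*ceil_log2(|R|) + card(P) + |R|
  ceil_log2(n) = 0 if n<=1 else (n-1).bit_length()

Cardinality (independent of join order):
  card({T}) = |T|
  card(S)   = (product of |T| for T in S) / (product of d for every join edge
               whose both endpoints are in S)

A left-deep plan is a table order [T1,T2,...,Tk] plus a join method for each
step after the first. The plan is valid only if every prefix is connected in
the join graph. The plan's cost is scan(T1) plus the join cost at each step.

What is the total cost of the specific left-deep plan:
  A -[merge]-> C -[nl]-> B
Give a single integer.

step 1: scan A: cost=250, card=250
step 2: join C via merge
    card(P join C) = 250*300/(75) = 1000
    cost = 250 + 250*8 + 300*9 + 250 + 300 = 5500
step 3: join B via nl
    card(P join B) = 1000*200/(40) = 5000
    cost = 5500 + 1000*200 = 205500

205500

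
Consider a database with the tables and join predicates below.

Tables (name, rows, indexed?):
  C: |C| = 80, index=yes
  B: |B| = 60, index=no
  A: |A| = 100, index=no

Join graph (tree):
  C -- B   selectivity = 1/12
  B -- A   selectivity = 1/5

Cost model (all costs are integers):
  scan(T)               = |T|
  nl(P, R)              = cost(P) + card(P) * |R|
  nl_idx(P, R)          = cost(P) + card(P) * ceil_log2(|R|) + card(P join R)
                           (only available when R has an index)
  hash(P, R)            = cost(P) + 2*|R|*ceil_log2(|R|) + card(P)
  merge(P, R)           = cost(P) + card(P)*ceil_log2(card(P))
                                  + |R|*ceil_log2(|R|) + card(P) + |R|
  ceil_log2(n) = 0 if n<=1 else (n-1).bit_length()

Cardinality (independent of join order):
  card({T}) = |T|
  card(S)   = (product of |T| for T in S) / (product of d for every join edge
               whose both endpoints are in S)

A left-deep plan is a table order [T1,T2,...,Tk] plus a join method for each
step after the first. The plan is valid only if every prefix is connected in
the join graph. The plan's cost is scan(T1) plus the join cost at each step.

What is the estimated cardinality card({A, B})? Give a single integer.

Tables in S: A(100), B(60)
Edges inside S: B-A(d=5)
numerator = 100 * 60 = 6000
denominator = 5 = 5
card(S) = 6000 / 5 = 1200

1200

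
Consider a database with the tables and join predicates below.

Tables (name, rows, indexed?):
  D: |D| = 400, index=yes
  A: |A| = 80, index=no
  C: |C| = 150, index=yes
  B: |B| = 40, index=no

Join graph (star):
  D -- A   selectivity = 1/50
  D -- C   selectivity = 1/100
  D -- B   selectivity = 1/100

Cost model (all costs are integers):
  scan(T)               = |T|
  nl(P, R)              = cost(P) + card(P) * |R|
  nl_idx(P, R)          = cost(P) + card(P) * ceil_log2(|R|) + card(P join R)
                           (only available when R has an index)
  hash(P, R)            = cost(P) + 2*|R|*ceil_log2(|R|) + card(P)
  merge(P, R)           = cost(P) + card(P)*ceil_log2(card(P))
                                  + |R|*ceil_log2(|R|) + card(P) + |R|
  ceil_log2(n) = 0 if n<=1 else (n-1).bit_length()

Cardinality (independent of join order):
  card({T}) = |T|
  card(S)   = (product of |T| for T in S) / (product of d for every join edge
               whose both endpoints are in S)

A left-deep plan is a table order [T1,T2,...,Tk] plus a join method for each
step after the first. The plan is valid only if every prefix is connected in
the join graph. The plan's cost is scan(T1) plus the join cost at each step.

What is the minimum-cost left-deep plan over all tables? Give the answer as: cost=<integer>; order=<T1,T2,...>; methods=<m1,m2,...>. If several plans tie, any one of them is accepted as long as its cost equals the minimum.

Selinger DP (subsets sized 1..n):
  {D}: scan cost=400, card=400
  {A}: scan cost=80, card=80
  {C}: scan cost=150, card=150
  {B}: scan cost=40, card=40
  {AD}: card=640; try (D,nl_idx)→1440, (A,hash)→1920, (D,merge)→4720, (A,merge)→5040, (D,hash)→7360, (D,nl)→32080 …(+1); best=1440 via (D,nl_idx)
  {CD}: card=600; try (D,nl_idx)→2100, (C,hash)→3200, (C,nl_idx)→4200, (D,merge)→5500, (C,merge)→5750, (D,hash)→7500 …(+2); best=2100 via (D,nl_idx)
  {BD}: card=160; try (D,nl_idx)→560, (B,hash)→1280, (D,merge)→4320, (B,merge)→4680, (D,hash)→7280, (D,nl)→16040 …(+1); best=560 via (D,nl_idx)
  {ACD}: card=960; try (A,hash)→3820, (C,hash)→4480, (C,nl_idx)→7520, (A,merge)→9340, (C,merge)→9830, (A,nl)→50100 …(+1); best=3820 via (A,hash)
  {ABD}: card=256; try (A,hash)→1840, (B,hash)→2560, (A,merge)→2640, (B,merge)→8760, (A,nl)→13360, (B,nl)→27040; best=1840 via (A,hash)
  {BCD}: card=240; try (C,nl_idx)→2080, (C,hash)→3120, (B,hash)→3180, (C,merge)→3350, (B,merge)→8980, (C,nl)→24560 …(+1); best=2080 via (C,nl_idx)
  {ABCD}: card=384; try (A,hash)→3440, (C,nl_idx)→4272, (C,hash)→4496, (A,merge)→4880, (B,hash)→5260, (C,merge)→5494 …(+4); best=3440 via (A,hash)

cost=3440; order=B,D,C,A; methods=nl_idx,nl_idx,hash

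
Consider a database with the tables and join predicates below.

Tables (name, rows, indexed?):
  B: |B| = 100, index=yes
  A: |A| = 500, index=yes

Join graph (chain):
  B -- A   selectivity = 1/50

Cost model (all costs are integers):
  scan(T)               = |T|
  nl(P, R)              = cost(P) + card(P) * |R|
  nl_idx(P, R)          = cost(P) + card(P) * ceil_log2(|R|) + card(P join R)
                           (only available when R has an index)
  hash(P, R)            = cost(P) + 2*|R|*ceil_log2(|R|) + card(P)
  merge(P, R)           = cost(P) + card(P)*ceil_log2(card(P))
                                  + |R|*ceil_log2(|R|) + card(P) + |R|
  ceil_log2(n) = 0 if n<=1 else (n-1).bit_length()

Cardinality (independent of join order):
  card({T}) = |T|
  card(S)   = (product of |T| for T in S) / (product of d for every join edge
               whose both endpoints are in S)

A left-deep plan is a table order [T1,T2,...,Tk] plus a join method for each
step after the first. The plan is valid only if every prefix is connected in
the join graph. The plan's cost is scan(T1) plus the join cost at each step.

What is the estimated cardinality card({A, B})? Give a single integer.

1000

Tables in S: A(500), B(100)
Edges inside S: B-A(d=50)
numerator = 500 * 100 = 50000
denominator = 50 = 50
card(S) = 50000 / 50 = 1000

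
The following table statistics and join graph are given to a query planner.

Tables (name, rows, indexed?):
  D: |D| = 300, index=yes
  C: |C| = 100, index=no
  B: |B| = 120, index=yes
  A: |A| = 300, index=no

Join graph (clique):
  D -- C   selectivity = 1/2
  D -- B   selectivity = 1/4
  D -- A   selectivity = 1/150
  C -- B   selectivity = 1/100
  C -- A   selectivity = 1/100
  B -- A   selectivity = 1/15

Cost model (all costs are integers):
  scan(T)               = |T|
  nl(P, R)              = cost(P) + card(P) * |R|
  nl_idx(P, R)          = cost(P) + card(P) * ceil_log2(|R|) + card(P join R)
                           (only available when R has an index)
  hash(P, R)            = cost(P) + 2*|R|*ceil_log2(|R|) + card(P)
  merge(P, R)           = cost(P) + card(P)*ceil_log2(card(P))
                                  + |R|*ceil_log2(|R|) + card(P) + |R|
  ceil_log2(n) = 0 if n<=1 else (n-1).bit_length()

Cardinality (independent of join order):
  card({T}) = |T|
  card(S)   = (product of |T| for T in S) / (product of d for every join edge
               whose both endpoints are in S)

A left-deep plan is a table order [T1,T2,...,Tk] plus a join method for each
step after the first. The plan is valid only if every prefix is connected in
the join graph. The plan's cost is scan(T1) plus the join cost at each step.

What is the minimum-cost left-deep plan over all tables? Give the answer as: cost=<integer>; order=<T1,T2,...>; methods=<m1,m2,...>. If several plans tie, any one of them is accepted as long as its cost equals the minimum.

cost=4202; order=A,C,B,D; methods=hash,hash,nl_idx

Selinger DP (subsets sized 1..n):
  {D}: scan cost=300, card=300
  {C}: scan cost=100, card=100
  {B}: scan cost=120, card=120
  {A}: scan cost=300, card=300
  {CD}: card=15000; try (C,hash)→2000, (D,merge)→3900, (C,merge)→4100, (D,hash)→5600, (D,nl_idx)→16000, (D,nl)→30100 …(+1); best=2000 via (C,hash)
  {BD}: card=9000; try (B,hash)→2280, (D,merge)→4080, (B,merge)→4260, (D,hash)→5640, (D,nl_idx)→10200, (B,nl_idx)→11400 …(+2); best=2280 via (B,hash)
  {AD}: card=600; try (D,nl_idx)→3600, (D,hash)→6000, (A,hash)→6000, (D,merge)→6300, (A,merge)→6300, (D,nl)→90300 …(+1); best=3600 via (D,nl_idx)
  {BC}: card=120; try (B,nl_idx)→920, (C,hash)→1640, (B,merge)→1860, (C,merge)→1880, (B,hash)→1880, (B,nl)→12100 …(+1); best=920 via (B,nl_idx)
  {AC}: card=300; try (C,hash)→2000, (A,merge)→3900, (C,merge)→4100, (A,hash)→5600, (A,nl)→30100, (C,nl)→30300; best=2000 via (C,hash)
  {AB}: card=2400; try (B,hash)→2280, (A,merge)→4080, (B,merge)→4260, (B,nl_idx)→4800, (A,hash)→5640, (A,nl)→36120 …(+1); best=2280 via (B,hash)
  {BCD}: card=4500; try (D,merge)→4880, (D,hash)→6440, (D,nl_idx)→6500, (C,hash)→12680, (B,hash)→18680, (D,nl)→36920 …(+5); best=4880 via (D,merge)
  {ACD}: card=300; try (D,nl_idx)→5000, (C,hash)→5600, (D,hash)→7700, (D,merge)→8000, (C,merge)→11000, (A,hash)→22400 …(+4); best=5000 via (D,nl_idx)
  {ABD}: card=1200; try (B,hash)→5880, (B,nl_idx)→9000, (D,hash)→10080, (B,merge)→11160, (A,hash)→16680, (D,nl_idx)→25080 …(+5); best=5880 via (B,hash)
  {ABC}: card=24; try (B,hash)→3980, (B,nl_idx)→4124, (A,merge)→4880, (B,merge)→5960, (C,hash)→6080, (A,hash)→6440 …(+4); best=3980 via (B,hash)
  {ABCD}: card=6; try (D,nl_idx)→4202, (B,hash)→6980, (B,nl_idx)→7106, (D,merge)→7124, (C,hash)→8480, (B,merge)→8960 …(+8); best=4202 via (D,nl_idx)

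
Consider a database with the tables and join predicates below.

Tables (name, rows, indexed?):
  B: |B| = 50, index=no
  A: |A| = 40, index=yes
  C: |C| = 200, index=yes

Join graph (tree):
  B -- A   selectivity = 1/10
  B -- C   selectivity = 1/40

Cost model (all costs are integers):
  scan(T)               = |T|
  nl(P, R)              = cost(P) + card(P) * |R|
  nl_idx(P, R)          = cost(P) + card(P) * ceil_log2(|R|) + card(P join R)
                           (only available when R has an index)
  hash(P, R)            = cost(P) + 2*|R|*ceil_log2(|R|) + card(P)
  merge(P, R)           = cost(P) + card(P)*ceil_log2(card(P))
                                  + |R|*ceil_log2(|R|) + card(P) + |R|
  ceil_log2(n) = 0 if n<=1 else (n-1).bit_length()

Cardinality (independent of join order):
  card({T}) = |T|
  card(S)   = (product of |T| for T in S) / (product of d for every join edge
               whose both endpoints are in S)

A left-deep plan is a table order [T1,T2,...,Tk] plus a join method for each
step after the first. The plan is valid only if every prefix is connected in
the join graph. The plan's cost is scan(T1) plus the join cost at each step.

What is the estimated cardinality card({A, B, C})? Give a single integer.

Tables in S: A(40), B(50), C(200)
Edges inside S: B-A(d=10), B-C(d=40)
numerator = 40 * 50 * 200 = 400000
denominator = 10 * 40 = 400
card(S) = 400000 / 400 = 1000

1000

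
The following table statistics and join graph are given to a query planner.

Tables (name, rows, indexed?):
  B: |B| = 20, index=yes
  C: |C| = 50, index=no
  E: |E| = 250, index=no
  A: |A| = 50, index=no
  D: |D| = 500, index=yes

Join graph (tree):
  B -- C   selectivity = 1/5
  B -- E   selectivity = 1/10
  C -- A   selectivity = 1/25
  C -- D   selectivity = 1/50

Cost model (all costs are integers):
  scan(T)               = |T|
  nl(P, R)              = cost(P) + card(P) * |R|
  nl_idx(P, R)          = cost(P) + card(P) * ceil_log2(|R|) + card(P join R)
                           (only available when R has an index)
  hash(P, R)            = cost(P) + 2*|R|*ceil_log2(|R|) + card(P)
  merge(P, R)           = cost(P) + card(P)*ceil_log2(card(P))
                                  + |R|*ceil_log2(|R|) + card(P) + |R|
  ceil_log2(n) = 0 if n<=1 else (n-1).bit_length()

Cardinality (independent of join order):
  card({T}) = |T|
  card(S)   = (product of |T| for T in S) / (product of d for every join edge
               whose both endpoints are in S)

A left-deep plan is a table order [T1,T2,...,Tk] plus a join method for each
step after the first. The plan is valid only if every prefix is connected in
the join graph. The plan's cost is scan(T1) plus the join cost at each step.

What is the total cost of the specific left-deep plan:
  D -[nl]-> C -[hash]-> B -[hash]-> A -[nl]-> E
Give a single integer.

1028800

step 1: scan D: cost=500, card=500
step 2: join C via nl
    card(P join C) = 500*50/(50) = 500
    cost = 500 + 500*50 = 25500
step 3: join B via hash
    card(P join B) = 500*20/(5) = 2000
    cost = 25500 + 2*20*5 + 500 = 26200
step 4: join A via hash
    card(P join A) = 2000*50/(25) = 4000
    cost = 26200 + 2*50*6 + 2000 = 28800
step 5: join E via nl
    card(P join E) = 4000*250/(10) = 100000
    cost = 28800 + 4000*250 = 1028800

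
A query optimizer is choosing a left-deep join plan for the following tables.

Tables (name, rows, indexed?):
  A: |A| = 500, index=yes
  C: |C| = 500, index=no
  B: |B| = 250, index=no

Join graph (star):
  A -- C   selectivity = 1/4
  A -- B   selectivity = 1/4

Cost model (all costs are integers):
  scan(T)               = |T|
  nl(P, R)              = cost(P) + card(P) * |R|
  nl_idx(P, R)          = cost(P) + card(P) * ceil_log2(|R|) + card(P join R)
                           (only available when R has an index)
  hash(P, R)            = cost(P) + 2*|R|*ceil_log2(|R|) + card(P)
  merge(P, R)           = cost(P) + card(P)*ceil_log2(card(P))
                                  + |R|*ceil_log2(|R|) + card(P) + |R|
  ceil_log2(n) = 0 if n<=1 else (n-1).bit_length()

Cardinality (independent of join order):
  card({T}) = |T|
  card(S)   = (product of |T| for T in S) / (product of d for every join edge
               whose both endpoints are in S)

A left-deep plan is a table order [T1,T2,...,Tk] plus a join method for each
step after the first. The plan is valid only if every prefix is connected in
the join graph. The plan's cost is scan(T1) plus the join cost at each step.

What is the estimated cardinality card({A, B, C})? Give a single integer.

3906250

Tables in S: A(500), B(250), C(500)
Edges inside S: A-C(d=4), A-B(d=4)
numerator = 500 * 250 * 500 = 62500000
denominator = 4 * 4 = 16
card(S) = 62500000 / 16 = 3906250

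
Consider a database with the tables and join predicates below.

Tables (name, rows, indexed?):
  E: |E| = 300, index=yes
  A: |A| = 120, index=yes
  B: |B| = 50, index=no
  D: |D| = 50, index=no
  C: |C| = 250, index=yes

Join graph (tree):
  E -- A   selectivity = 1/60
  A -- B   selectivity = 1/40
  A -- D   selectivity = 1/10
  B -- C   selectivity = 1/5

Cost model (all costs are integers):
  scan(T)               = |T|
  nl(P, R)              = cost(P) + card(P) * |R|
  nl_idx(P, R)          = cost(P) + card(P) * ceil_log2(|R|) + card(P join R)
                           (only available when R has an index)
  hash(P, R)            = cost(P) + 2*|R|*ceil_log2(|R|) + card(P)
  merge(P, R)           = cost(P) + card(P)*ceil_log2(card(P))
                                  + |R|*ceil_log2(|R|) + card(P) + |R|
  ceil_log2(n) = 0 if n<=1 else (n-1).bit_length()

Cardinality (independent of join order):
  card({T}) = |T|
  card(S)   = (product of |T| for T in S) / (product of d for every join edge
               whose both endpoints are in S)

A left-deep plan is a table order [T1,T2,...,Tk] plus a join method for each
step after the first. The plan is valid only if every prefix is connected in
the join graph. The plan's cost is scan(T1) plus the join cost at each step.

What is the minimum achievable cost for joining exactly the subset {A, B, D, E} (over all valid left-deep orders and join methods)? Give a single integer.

Selinger DP over subsets of {A,B,D,E}:
  {E}: scan cost=300, card=300
  {A}: scan cost=120, card=120
  {B}: scan cost=50, card=50
  {D}: scan cost=50, card=50
  {AE}: card=600; try (E,nl_idx)→1800, (A,hash)→2280, (A,nl_idx)→3000, (E,merge)→4080, (A,merge)→4260, (E,hash)→5640 …(+2); best=1800 via (E,nl_idx)
  {AB}: card=150; try (A,nl_idx)→550, (B,hash)→840, (A,merge)→1360, (B,merge)→1430, (A,hash)→1780, (A,nl)→6050 …(+1); best=550 via (A,nl_idx)
  {AD}: card=600; try (D,hash)→840, (A,nl_idx)→1000, (A,merge)→1360, (D,merge)→1430, (A,hash)→1780, (A,nl)→6050 …(+1); best=840 via (D,hash)
  {ABE}: card=750; try (E,nl_idx)→2650, (B,hash)→3000, (E,merge)→4900, (E,hash)→6100, (B,merge)→8750, (B,nl)→31800 …(+1); best=2650 via (E,nl_idx)
  {ADE}: card=3000; try (D,hash)→3000, (E,hash)→6840, (D,merge)→8750, (E,nl_idx)→9240, (E,merge)→10440, (D,nl)→31800 …(+1); best=3000 via (D,hash)
  {ABD}: card=750; try (D,hash)→1300, (B,hash)→2040, (D,merge)→2250, (B,merge)→7790, (D,nl)→8050, (B,nl)→30840; best=1300 via (D,hash)
  {ABDE}: card=3750; try (D,hash)→4000, (B,hash)→6600, (E,hash)→7450, (D,merge)→11250, (E,nl_idx)→11800, (E,merge)→12550 …(+4); best=4000 via (D,hash)

4000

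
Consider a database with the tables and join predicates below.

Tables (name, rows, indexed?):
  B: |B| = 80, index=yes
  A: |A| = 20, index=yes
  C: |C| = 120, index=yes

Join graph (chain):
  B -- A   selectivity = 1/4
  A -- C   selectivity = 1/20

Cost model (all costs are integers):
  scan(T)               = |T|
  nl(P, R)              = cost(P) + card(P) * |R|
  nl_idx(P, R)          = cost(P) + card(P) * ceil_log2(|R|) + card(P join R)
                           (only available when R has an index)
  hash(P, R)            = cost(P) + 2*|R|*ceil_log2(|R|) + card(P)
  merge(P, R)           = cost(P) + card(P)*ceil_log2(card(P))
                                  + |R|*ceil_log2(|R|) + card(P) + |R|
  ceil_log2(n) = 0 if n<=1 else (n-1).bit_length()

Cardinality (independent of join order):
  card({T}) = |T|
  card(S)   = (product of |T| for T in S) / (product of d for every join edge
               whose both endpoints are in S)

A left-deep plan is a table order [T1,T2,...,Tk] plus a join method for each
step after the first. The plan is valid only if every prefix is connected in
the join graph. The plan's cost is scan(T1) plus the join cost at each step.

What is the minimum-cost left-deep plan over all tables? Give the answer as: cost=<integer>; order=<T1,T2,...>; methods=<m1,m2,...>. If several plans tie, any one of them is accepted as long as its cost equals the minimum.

Selinger DP (subsets sized 1..n):
  {B}: scan cost=80, card=80
  {A}: scan cost=20, card=20
  {C}: scan cost=120, card=120
  {AB}: card=400; try (A,hash)→360, (B,nl_idx)→560, (B,merge)→780, (A,merge)→840, (A,nl_idx)→880, (B,hash)→1160 …(+2); best=360 via (A,hash)
  {AC}: card=120; try (C,nl_idx)→280, (A,hash)→440, (A,nl_idx)→840, (C,merge)→1100, (A,merge)→1200, (C,hash)→1720 …(+2); best=280 via (C,nl_idx)
  {ABC}: card=2400; try (B,hash)→1520, (B,merge)→1880, (C,hash)→2440, (B,nl_idx)→3520, (C,merge)→5320, (C,nl_idx)→5560 …(+2); best=1520 via (B,hash)

cost=1520; order=A,C,B; methods=nl_idx,hash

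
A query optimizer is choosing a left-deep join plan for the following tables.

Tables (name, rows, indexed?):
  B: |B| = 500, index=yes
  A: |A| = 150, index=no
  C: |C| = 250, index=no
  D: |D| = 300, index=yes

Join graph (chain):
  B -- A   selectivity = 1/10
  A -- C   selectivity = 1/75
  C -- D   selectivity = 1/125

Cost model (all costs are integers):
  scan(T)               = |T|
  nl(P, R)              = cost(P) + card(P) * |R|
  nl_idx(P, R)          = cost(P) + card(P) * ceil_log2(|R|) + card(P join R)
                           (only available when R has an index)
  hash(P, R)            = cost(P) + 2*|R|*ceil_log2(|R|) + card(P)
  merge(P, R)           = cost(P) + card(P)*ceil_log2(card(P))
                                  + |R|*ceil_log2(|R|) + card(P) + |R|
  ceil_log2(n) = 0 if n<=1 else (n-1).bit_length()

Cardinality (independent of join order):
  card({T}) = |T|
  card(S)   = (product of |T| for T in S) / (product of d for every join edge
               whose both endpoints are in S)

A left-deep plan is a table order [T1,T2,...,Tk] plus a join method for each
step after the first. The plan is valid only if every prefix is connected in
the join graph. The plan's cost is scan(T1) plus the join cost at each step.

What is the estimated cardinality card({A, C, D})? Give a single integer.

1200

Tables in S: A(150), C(250), D(300)
Edges inside S: A-C(d=75), C-D(d=125)
numerator = 150 * 250 * 300 = 11250000
denominator = 75 * 125 = 9375
card(S) = 11250000 / 9375 = 1200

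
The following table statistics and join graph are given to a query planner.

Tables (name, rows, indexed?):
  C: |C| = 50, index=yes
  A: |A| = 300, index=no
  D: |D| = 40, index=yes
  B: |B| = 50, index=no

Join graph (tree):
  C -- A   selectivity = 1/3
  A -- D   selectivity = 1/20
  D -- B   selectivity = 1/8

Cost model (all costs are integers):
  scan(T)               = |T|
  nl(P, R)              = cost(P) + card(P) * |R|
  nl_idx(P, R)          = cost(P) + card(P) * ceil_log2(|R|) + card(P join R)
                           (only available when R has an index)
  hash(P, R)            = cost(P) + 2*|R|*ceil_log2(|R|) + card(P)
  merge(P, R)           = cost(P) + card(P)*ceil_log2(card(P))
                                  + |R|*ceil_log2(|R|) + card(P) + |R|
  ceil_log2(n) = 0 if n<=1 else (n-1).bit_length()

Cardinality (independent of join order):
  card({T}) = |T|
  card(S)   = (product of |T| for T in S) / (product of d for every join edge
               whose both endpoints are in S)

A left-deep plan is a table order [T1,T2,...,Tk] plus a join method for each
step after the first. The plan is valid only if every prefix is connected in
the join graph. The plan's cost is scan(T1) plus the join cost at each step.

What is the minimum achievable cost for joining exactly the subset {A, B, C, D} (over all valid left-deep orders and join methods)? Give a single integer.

6630

Selinger DP over subsets of {A,B,C,D}:
  {C}: scan cost=50, card=50
  {A}: scan cost=300, card=300
  {D}: scan cost=40, card=40
  {B}: scan cost=50, card=50
  {AC}: card=5000; try (C,hash)→1200, (A,merge)→3400, (C,merge)→3650, (A,hash)→5500, (C,nl_idx)→7100, (A,nl)→15050 …(+1); best=1200 via (C,hash)
  {AD}: card=600; try (D,hash)→1080, (D,nl_idx)→2700, (A,merge)→3320, (D,merge)→3580, (A,hash)→5480, (A,nl)→12040 …(+1); best=1080 via (D,hash)
  {BD}: card=250; try (D,hash)→580, (D,nl_idx)→600, (B,merge)→670, (D,merge)→680, (B,hash)→680, (B,nl)→2040 …(+1); best=580 via (D,hash)
  {ACD}: card=10000; try (C,hash)→2280, (D,hash)→6680, (C,merge)→8030, (C,nl_idx)→14680, (C,nl)→31080, (D,nl_idx)→41200 …(+2); best=2280 via (C,hash)
  {ABD}: card=3750; try (B,hash)→2280, (A,merge)→5830, (A,hash)→6230, (B,merge)→8030, (B,nl)→31080, (A,nl)→75580; best=2280 via (B,hash)
  {ABCD}: card=62500; try (C,hash)→6630, (B,hash)→12880, (C,merge)→51380, (C,nl_idx)→87280, (B,merge)→152630, (C,nl)→189780 …(+1); best=6630 via (C,hash)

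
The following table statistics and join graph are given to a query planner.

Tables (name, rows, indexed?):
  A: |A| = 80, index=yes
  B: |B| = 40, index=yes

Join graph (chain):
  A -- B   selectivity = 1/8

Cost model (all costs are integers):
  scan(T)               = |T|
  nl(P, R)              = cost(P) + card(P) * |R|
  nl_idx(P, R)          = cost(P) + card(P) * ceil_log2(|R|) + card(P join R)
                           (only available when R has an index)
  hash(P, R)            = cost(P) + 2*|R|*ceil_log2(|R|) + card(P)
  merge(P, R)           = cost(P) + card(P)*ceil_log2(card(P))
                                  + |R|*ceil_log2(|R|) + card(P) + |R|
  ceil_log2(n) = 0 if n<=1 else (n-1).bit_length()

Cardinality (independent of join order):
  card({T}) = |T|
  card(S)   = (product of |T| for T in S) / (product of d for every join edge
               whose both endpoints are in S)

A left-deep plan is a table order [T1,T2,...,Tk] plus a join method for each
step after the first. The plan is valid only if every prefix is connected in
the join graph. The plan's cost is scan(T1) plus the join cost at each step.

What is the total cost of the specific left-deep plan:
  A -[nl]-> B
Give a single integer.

3280

step 1: scan A: cost=80, card=80
step 2: join B via nl
    card(P join B) = 80*40/(8) = 400
    cost = 80 + 80*40 = 3280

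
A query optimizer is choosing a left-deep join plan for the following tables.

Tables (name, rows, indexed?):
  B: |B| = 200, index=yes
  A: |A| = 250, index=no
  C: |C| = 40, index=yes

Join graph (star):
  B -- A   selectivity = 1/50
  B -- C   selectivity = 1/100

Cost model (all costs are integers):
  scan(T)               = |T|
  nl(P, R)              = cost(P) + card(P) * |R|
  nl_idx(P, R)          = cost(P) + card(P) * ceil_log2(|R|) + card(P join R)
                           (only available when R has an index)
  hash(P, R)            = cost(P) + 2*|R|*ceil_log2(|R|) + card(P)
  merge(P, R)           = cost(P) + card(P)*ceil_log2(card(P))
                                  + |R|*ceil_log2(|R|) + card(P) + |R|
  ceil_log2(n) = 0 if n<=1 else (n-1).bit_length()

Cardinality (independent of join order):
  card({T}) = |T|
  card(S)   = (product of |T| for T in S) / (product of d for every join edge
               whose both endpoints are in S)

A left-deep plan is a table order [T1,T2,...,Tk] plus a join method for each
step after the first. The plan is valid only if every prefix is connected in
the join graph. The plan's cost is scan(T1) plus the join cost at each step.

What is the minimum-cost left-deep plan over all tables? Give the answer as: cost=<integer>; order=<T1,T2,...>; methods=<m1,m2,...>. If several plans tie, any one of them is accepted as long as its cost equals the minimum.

cost=3330; order=C,B,A; methods=nl_idx,merge

Selinger DP (subsets sized 1..n):
  {B}: scan cost=200, card=200
  {A}: scan cost=250, card=250
  {C}: scan cost=40, card=40
  {AB}: card=1000; try (B,nl_idx)→3250, (B,hash)→3700, (A,merge)→4250, (B,merge)→4300, (A,hash)→4400, (A,nl)→50200 …(+1); best=3250 via (B,nl_idx)
  {BC}: card=80; try (B,nl_idx)→440, (C,hash)→880, (C,nl_idx)→1480, (B,merge)→2120, (C,merge)→2280, (B,hash)→3280 …(+2); best=440 via (B,nl_idx)
  {ABC}: card=400; try (A,merge)→3330, (A,hash)→4520, (C,hash)→4730, (C,nl_idx)→9650, (C,merge)→14530, (A,nl)→20440 …(+1); best=3330 via (A,merge)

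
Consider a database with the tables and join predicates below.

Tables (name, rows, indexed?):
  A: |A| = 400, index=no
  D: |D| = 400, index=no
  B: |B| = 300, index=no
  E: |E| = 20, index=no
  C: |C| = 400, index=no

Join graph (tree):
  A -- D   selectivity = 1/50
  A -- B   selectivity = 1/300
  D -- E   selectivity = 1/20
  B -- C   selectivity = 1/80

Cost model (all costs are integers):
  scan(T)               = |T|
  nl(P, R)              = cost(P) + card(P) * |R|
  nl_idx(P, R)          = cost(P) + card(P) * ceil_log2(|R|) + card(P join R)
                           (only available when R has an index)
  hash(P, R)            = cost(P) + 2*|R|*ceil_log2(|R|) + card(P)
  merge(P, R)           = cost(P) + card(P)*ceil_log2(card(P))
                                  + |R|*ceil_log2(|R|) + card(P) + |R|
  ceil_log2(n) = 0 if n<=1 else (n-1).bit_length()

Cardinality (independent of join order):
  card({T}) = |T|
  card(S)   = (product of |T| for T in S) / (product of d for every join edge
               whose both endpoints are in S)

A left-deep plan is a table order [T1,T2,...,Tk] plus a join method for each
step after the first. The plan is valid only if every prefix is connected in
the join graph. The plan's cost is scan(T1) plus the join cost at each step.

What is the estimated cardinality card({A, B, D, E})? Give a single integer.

Tables in S: A(400), B(300), D(400), E(20)
Edges inside S: A-D(d=50), A-B(d=300), D-E(d=20)
numerator = 400 * 300 * 400 * 20 = 960000000
denominator = 50 * 300 * 20 = 300000
card(S) = 960000000 / 300000 = 3200

3200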